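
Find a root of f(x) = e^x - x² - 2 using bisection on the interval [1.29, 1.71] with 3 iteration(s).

f(x) = e^x - x² - 2
Initial interval: [1.29, 1.71]

Iteration 1:
  c_1 = (1.290000 + 1.710000)/2 = 1.500000
  f(c_1) = f(1.500000) = 0.231689
  f(a) × f(c) < 0, new interval: [1.290000, 1.500000]
Iteration 2:
  c_2 = (1.290000 + 1.500000)/2 = 1.395000
  f(c_2) = f(1.395000) = 0.088950
  f(a) × f(c) < 0, new interval: [1.290000, 1.395000]
Iteration 3:
  c_3 = (1.290000 + 1.395000)/2 = 1.342500
  f(c_3) = f(1.342500) = 0.026297
  f(a) × f(c) < 0, new interval: [1.290000, 1.342500]

After 3 iteration(s), the approximation is c_3 = 1.342500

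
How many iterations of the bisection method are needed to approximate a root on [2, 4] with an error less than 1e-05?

We need (b-a)/2^n ≤ 1e-05
(4 - 2)/2^n ≤ 1e-05
2/2^n ≤ 1e-05
2^n ≥ 200000
n ≥ log₂(200000) = 17.61
n ≥ 18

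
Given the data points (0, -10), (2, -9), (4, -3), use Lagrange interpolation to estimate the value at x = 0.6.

Lagrange interpolation formula:
P(x) = Σ yᵢ × Lᵢ(x)
where Lᵢ(x) = Π_{j≠i} (x - xⱼ)/(xᵢ - xⱼ)

L_0(0.6) = (0.6 - 2)/(0 - 2) × (0.6 - 4)/(0 - 4) = 0.595000
L_1(0.6) = (0.6 - 0)/(2 - 0) × (0.6 - 4)/(2 - 4) = 0.510000
L_2(0.6) = (0.6 - 0)/(4 - 0) × (0.6 - 2)/(4 - 2) = -0.105000

P(0.6) = (-10)×L_0(0.6) + (-9)×L_1(0.6) + (-3)×L_2(0.6)
P(0.6) = -10.225000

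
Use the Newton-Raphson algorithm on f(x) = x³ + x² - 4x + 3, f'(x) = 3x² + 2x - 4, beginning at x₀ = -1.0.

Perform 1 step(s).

f(x) = x³ + x² - 4x + 3
f'(x) = 3x² + 2x - 4
x₀ = -1.0

Newton-Raphson formula: x_{n+1} = x_n - f(x_n)/f'(x_n)

Iteration 1:
  f(-1.000000) = 7.000000
  f'(-1.000000) = -3.000000
  x_1 = -1.000000 - 7.000000/(-3.000000) = 1.333333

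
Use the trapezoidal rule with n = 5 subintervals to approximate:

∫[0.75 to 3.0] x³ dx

f(x) = x³
a = 0.75, b = 3.0, n = 5
h = (b - a)/n = 0.450000

Trapezoidal rule: (h/2)[f(x₀) + 2f(x₁) + 2f(x₂) + ... + f(xₙ)]

x_0 = 0.7500, f(x_0) = 0.421875, coefficient = 1
x_1 = 1.2000, f(x_1) = 1.728000, coefficient = 2
x_2 = 1.6500, f(x_2) = 4.492125, coefficient = 2
x_3 = 2.1000, f(x_3) = 9.261000, coefficient = 2
x_4 = 2.5500, f(x_4) = 16.581375, coefficient = 2
x_5 = 3.0000, f(x_5) = 27.000000, coefficient = 1

I ≈ (0.450000/2) × 91.546875 = 20.598047
Exact value: 20.170898
Error: 0.427148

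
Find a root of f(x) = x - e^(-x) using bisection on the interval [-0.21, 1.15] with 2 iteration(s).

f(x) = x - e^(-x)
Initial interval: [-0.21, 1.15]

Iteration 1:
  c_1 = (-0.210000 + 1.150000)/2 = 0.470000
  f(c_1) = f(0.470000) = -0.155002
  f(a) × f(c) ≥ 0, new interval: [0.470000, 1.150000]
Iteration 2:
  c_2 = (0.470000 + 1.150000)/2 = 0.810000
  f(c_2) = f(0.810000) = 0.365142
  f(a) × f(c) < 0, new interval: [0.470000, 0.810000]

After 2 iteration(s), the approximation is c_2 = 0.810000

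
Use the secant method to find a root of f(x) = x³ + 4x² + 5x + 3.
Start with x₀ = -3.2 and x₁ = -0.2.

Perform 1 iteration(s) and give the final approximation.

f(x) = x³ + 4x² + 5x + 3
x₀ = -3.2, x₁ = -0.2

Secant formula: x_{n+1} = x_n - f(x_n)(x_n - x_{n-1})/(f(x_n) - f(x_{n-1}))

Iteration 1:
  f(-3.200000) = -4.808000
  f(-0.200000) = 2.152000
  x_2 = -0.200000 - 2.152000×(-0.200000 - (-3.200000))/(2.152000 - (-4.808000))
       = -1.127586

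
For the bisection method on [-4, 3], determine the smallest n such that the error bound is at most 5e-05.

We need (b-a)/2^n ≤ 5e-05
(3 - (-4))/2^n ≤ 5e-05
7/2^n ≤ 5e-05
2^n ≥ 140000
n ≥ log₂(140000) = 17.10
n ≥ 18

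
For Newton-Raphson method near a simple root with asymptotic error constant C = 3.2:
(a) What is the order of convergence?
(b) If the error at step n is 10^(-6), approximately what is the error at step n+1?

(a) Newton-Raphson has quadratic (order 2) convergence near simple roots.
    This means |e_{n+1}| ≈ C|e_n|².

(b) With |e_n| = 10^(-6) and C = 3.2:
    |e_{n+1}| ≈ 3.2 × (10^(-6))² = 3.2 × 10^(-12)

(a) 2 (quadratic); (b) |e_{n+1}| ≈ 3.200e-12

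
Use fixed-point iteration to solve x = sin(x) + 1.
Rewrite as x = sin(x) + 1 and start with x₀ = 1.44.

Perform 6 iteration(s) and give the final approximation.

Equation: x = sin(x) + 1
Fixed-point form: x = sin(x) + 1
x₀ = 1.44

x_1 = g(1.440000) = 1.991458
x_2 = g(1.991458) = 1.912819
x_3 = g(1.912819) = 1.942078
x_4 = g(1.942078) = 1.931863
x_5 = g(1.931863) = 1.935521
x_6 = g(1.935521) = 1.934222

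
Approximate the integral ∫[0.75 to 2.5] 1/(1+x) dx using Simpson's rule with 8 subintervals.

f(x) = 1/(1+x)
a = 0.75, b = 2.5, n = 8
h = (b - a)/n = 0.218750

Simpson's rule: (h/3)[f(x₀) + 4f(x₁) + 2f(x₂) + ... + f(xₙ)]

x_0 = 0.7500, f(x_0) = 0.571429, coefficient = 1
x_1 = 0.9688, f(x_1) = 0.507937, coefficient = 4
x_2 = 1.1875, f(x_2) = 0.457143, coefficient = 2
x_3 = 1.4062, f(x_3) = 0.415584, coefficient = 4
x_4 = 1.6250, f(x_4) = 0.380952, coefficient = 2
x_5 = 1.8438, f(x_5) = 0.351648, coefficient = 4
x_6 = 2.0625, f(x_6) = 0.326531, coefficient = 2
x_7 = 2.2812, f(x_7) = 0.304762, coefficient = 4
x_8 = 2.5000, f(x_8) = 0.285714, coefficient = 1

I ≈ (0.218750/3) × 9.506119 = 0.693155
Exact value: 0.693147
Error: 0.000007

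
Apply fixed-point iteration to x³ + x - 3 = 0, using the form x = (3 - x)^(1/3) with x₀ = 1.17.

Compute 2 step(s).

Equation: x³ + x - 3 = 0
Fixed-point form: x = (3 - x)^(1/3)
x₀ = 1.17

x_1 = g(1.170000) = 1.223161
x_2 = g(1.223161) = 1.211200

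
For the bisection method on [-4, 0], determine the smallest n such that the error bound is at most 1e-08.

We need (b-a)/2^n ≤ 1e-08
(0 - (-4))/2^n ≤ 1e-08
4/2^n ≤ 1e-08
2^n ≥ 400000000
n ≥ log₂(400000000) = 28.58
n ≥ 29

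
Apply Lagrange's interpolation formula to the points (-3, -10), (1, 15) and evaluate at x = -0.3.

Lagrange interpolation formula:
P(x) = Σ yᵢ × Lᵢ(x)
where Lᵢ(x) = Π_{j≠i} (x - xⱼ)/(xᵢ - xⱼ)

L_0(-0.3) = (-0.3 - 1)/(-3 - 1) = 0.325000
L_1(-0.3) = (-0.3 - (-3))/(1 - (-3)) = 0.675000

P(-0.3) = (-10)×L_0(-0.3) + 15×L_1(-0.3)
P(-0.3) = 6.875000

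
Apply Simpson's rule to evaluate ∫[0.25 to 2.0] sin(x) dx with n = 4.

f(x) = sin(x)
a = 0.25, b = 2.0, n = 4
h = (b - a)/n = 0.437500

Simpson's rule: (h/3)[f(x₀) + 4f(x₁) + 2f(x₂) + ... + f(xₙ)]

x_0 = 0.2500, f(x_0) = 0.247404, coefficient = 1
x_1 = 0.6875, f(x_1) = 0.634607, coefficient = 4
x_2 = 1.1250, f(x_2) = 0.902268, coefficient = 2
x_3 = 1.5625, f(x_3) = 0.999966, coefficient = 4
x_4 = 2.0000, f(x_4) = 0.909297, coefficient = 1

I ≈ (0.437500/3) × 9.499527 = 1.385348
Exact value: 1.385059
Error: 0.000288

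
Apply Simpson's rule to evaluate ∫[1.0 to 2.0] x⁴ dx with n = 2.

f(x) = x⁴
a = 1.0, b = 2.0, n = 2
h = (b - a)/n = 0.500000

Simpson's rule: (h/3)[f(x₀) + 4f(x₁) + 2f(x₂) + ... + f(xₙ)]

x_0 = 1.0000, f(x_0) = 1.000000, coefficient = 1
x_1 = 1.5000, f(x_1) = 5.062500, coefficient = 4
x_2 = 2.0000, f(x_2) = 16.000000, coefficient = 1

I ≈ (0.500000/3) × 37.250000 = 6.208333
Exact value: 6.200000
Error: 0.008333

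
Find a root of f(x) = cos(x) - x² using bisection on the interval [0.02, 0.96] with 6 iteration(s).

f(x) = cos(x) - x²
Initial interval: [0.02, 0.96]

Iteration 1:
  c_1 = (0.020000 + 0.960000)/2 = 0.490000
  f(c_1) = f(0.490000) = 0.642233
  f(a) × f(c) ≥ 0, new interval: [0.490000, 0.960000]
Iteration 2:
  c_2 = (0.490000 + 0.960000)/2 = 0.725000
  f(c_2) = f(0.725000) = 0.222874
  f(a) × f(c) ≥ 0, new interval: [0.725000, 0.960000]
Iteration 3:
  c_3 = (0.725000 + 0.960000)/2 = 0.842500
  f(c_3) = f(0.842500) = -0.044207
  f(a) × f(c) < 0, new interval: [0.725000, 0.842500]
Iteration 4:
  c_4 = (0.725000 + 0.842500)/2 = 0.783750
  f(c_4) = f(0.783750) = 0.094007
  f(a) × f(c) ≥ 0, new interval: [0.783750, 0.842500]
Iteration 5:
  c_5 = (0.783750 + 0.842500)/2 = 0.813125
  f(c_5) = f(0.813125) = 0.026059
  f(a) × f(c) ≥ 0, new interval: [0.813125, 0.842500]
Iteration 6:
  c_6 = (0.813125 + 0.842500)/2 = 0.827813
  f(c_6) = f(0.827813) = -0.008785
  f(a) × f(c) < 0, new interval: [0.813125, 0.827813]

After 6 iteration(s), the approximation is c_6 = 0.827813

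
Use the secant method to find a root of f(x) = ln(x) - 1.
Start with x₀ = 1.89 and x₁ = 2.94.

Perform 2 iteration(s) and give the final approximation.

f(x) = ln(x) - 1
x₀ = 1.89, x₁ = 2.94

Secant formula: x_{n+1} = x_n - f(x_n)(x_n - x_{n-1})/(f(x_n) - f(x_{n-1}))

Iteration 1:
  f(1.890000) = -0.363423
  f(2.940000) = 0.078410
  x_2 = 2.940000 - 0.078410×(2.940000 - 1.890000)/(0.078410 - (-0.363423))
       = 2.753662
Iteration 2:
  f(2.940000) = 0.078410
  f(2.753662) = 0.012932
  x_3 = 2.753662 - 0.012932×(2.753662 - 2.940000)/(0.012932 - 0.078410)
       = 2.716861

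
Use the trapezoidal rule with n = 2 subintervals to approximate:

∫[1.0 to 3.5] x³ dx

f(x) = x³
a = 1.0, b = 3.5, n = 2
h = (b - a)/n = 1.250000

Trapezoidal rule: (h/2)[f(x₀) + 2f(x₁) + 2f(x₂) + ... + f(xₙ)]

x_0 = 1.0000, f(x_0) = 1.000000, coefficient = 1
x_1 = 2.2500, f(x_1) = 11.390625, coefficient = 2
x_2 = 3.5000, f(x_2) = 42.875000, coefficient = 1

I ≈ (1.250000/2) × 66.656250 = 41.660156
Exact value: 37.265625
Error: 4.394531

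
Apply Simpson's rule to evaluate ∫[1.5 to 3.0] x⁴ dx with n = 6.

f(x) = x⁴
a = 1.5, b = 3.0, n = 6
h = (b - a)/n = 0.250000

Simpson's rule: (h/3)[f(x₀) + 4f(x₁) + 2f(x₂) + ... + f(xₙ)]

x_0 = 1.5000, f(x_0) = 5.062500, coefficient = 1
x_1 = 1.7500, f(x_1) = 9.378906, coefficient = 4
x_2 = 2.0000, f(x_2) = 16.000000, coefficient = 2
x_3 = 2.2500, f(x_3) = 25.628906, coefficient = 4
x_4 = 2.5000, f(x_4) = 39.062500, coefficient = 2
x_5 = 2.7500, f(x_5) = 57.191406, coefficient = 4
x_6 = 3.0000, f(x_6) = 81.000000, coefficient = 1

I ≈ (0.250000/3) × 564.984375 = 47.082031
Exact value: 47.081250
Error: 0.000781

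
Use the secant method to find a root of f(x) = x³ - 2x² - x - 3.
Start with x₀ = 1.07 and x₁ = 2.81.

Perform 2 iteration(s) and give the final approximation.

f(x) = x³ - 2x² - x - 3
x₀ = 1.07, x₁ = 2.81

Secant formula: x_{n+1} = x_n - f(x_n)(x_n - x_{n-1})/(f(x_n) - f(x_{n-1}))

Iteration 1:
  f(1.070000) = -5.134757
  f(2.810000) = 0.585841
  x_2 = 2.810000 - 0.585841×(2.810000 - 1.070000)/(0.585841 - (-5.134757))
       = 2.631808
Iteration 2:
  f(2.810000) = 0.585841
  f(2.631808) = -1.255642
  x_3 = 2.631808 - (-1.255642)×(2.631808 - 2.810000)/(-1.255642 - 0.585841)
       = 2.753311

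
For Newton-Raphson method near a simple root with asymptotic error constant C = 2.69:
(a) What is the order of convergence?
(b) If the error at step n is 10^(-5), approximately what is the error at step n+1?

(a) Newton-Raphson has quadratic (order 2) convergence near simple roots.
    This means |e_{n+1}| ≈ C|e_n|².

(b) With |e_n| = 10^(-5) and C = 2.69:
    |e_{n+1}| ≈ 2.69 × (10^(-5))² = 2.69 × 10^(-10)

(a) 2 (quadratic); (b) |e_{n+1}| ≈ 2.690e-10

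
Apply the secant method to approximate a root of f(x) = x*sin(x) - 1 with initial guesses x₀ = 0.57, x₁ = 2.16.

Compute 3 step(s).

f(x) = x*sin(x) - 1
x₀ = 0.57, x₁ = 2.16

Secant formula: x_{n+1} = x_n - f(x_n)(x_n - x_{n-1})/(f(x_n) - f(x_{n-1}))

Iteration 1:
  f(0.570000) = -0.692410
  f(2.160000) = 0.795788
  x_2 = 2.160000 - 0.795788×(2.160000 - 0.570000)/(0.795788 - (-0.692410))
       = 1.309775
Iteration 2:
  f(2.160000) = 0.795788
  f(1.309775) = 0.265409
  x_3 = 1.309775 - 0.265409×(1.309775 - 2.160000)/(0.265409 - 0.795788)
       = 0.884311
Iteration 3:
  f(1.309775) = 0.265409
  f(0.884311) = -0.316004
  x_4 = 0.884311 - (-0.316004)×(0.884311 - 1.309775)/(-0.316004 - 0.265409)
       = 1.115555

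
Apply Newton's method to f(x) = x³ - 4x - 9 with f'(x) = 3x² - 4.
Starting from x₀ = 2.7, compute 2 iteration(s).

f(x) = x³ - 4x - 9
f'(x) = 3x² - 4
x₀ = 2.7

Newton-Raphson formula: x_{n+1} = x_n - f(x_n)/f'(x_n)

Iteration 1:
  f(2.700000) = -0.117000
  f'(2.700000) = 17.870000
  x_1 = 2.700000 - (-0.117000)/17.870000 = 2.706547
Iteration 2:
  f(2.706547) = 0.000348
  f'(2.706547) = 17.976195
  x_2 = 2.706547 - 0.000348/17.976195 = 2.706528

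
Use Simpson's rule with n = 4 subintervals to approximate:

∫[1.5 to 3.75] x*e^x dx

f(x) = x*e^x
a = 1.5, b = 3.75, n = 4
h = (b - a)/n = 0.562500

Simpson's rule: (h/3)[f(x₀) + 4f(x₁) + 2f(x₂) + ... + f(xₙ)]

x_0 = 1.5000, f(x_0) = 6.722534, coefficient = 1
x_1 = 2.0625, f(x_1) = 16.222819, coefficient = 4
x_2 = 2.6250, f(x_2) = 36.237007, coefficient = 2
x_3 = 3.1875, f(x_3) = 77.226056, coefficient = 4
x_4 = 3.7500, f(x_4) = 159.454058, coefficient = 1

I ≈ (0.562500/3) × 612.446105 = 114.833645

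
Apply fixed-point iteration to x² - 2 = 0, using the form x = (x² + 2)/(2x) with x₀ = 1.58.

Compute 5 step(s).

Equation: x² - 2 = 0
Fixed-point form: x = (x² + 2)/(2x)
x₀ = 1.58

x_1 = g(1.580000) = 1.422911
x_2 = g(1.422911) = 1.414240
x_3 = g(1.414240) = 1.414214
x_4 = g(1.414214) = 1.414214
x_5 = g(1.414214) = 1.414214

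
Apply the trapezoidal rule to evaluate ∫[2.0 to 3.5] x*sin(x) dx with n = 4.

f(x) = x*sin(x)
a = 2.0, b = 3.5, n = 4
h = (b - a)/n = 0.375000

Trapezoidal rule: (h/2)[f(x₀) + 2f(x₁) + 2f(x₂) + ... + f(xₙ)]

x_0 = 2.0000, f(x_0) = 1.818595, coefficient = 1
x_1 = 2.3750, f(x_1) = 1.647502, coefficient = 2
x_2 = 2.7500, f(x_2) = 1.049568, coefficient = 2
x_3 = 3.1250, f(x_3) = 0.051850, coefficient = 2
x_4 = 3.5000, f(x_4) = -1.227741, coefficient = 1

I ≈ (0.375000/2) × 6.088692 = 1.141630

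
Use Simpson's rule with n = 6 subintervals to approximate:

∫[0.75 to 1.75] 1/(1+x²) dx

f(x) = 1/(1+x²)
a = 0.75, b = 1.75, n = 6
h = (b - a)/n = 0.166667

Simpson's rule: (h/3)[f(x₀) + 4f(x₁) + 2f(x₂) + ... + f(xₙ)]

x_0 = 0.7500, f(x_0) = 0.640000, coefficient = 1
x_1 = 0.9167, f(x_1) = 0.543396, coefficient = 4
x_2 = 1.0833, f(x_2) = 0.460064, coefficient = 2
x_3 = 1.2500, f(x_3) = 0.390244, coefficient = 4
x_4 = 1.4167, f(x_4) = 0.332564, coefficient = 2
x_5 = 1.5833, f(x_5) = 0.285149, coefficient = 4
x_6 = 1.7500, f(x_6) = 0.246154, coefficient = 1

I ≈ (0.166667/3) × 7.346563 = 0.408142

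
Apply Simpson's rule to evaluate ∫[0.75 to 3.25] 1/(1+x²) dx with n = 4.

f(x) = 1/(1+x²)
a = 0.75, b = 3.25, n = 4
h = (b - a)/n = 0.625000

Simpson's rule: (h/3)[f(x₀) + 4f(x₁) + 2f(x₂) + ... + f(xₙ)]

x_0 = 0.7500, f(x_0) = 0.640000, coefficient = 1
x_1 = 1.3750, f(x_1) = 0.345946, coefficient = 4
x_2 = 2.0000, f(x_2) = 0.200000, coefficient = 2
x_3 = 2.6250, f(x_3) = 0.126733, coefficient = 4
x_4 = 3.2500, f(x_4) = 0.086486, coefficient = 1

I ≈ (0.625000/3) × 3.017201 = 0.628584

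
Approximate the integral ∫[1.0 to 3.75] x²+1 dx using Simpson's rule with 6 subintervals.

f(x) = x²+1
a = 1.0, b = 3.75, n = 6
h = (b - a)/n = 0.458333

Simpson's rule: (h/3)[f(x₀) + 4f(x₁) + 2f(x₂) + ... + f(xₙ)]

x_0 = 1.0000, f(x_0) = 2.000000, coefficient = 1
x_1 = 1.4583, f(x_1) = 3.126736, coefficient = 4
x_2 = 1.9167, f(x_2) = 4.673611, coefficient = 2
x_3 = 2.3750, f(x_3) = 6.640625, coefficient = 4
x_4 = 2.8333, f(x_4) = 9.027778, coefficient = 2
x_5 = 3.2917, f(x_5) = 11.835069, coefficient = 4
x_6 = 3.7500, f(x_6) = 15.062500, coefficient = 1

I ≈ (0.458333/3) × 130.875000 = 19.994792
Exact value: 19.994792
Error: 0.000000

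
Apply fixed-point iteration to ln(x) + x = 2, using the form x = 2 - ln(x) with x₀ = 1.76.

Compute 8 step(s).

Equation: ln(x) + x = 2
Fixed-point form: x = 2 - ln(x)
x₀ = 1.76

x_1 = g(1.760000) = 1.434686
x_2 = g(1.434686) = 1.639054
x_3 = g(1.639054) = 1.505881
x_4 = g(1.505881) = 1.590622
x_5 = g(1.590622) = 1.535875
x_6 = g(1.535875) = 1.570900
x_7 = g(1.570900) = 1.548351
x_8 = g(1.548351) = 1.562809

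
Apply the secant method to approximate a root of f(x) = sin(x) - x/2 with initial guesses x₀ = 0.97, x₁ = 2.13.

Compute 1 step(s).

f(x) = sin(x) - x/2
x₀ = 0.97, x₁ = 2.13

Secant formula: x_{n+1} = x_n - f(x_n)(x_n - x_{n-1})/(f(x_n) - f(x_{n-1}))

Iteration 1:
  f(0.970000) = 0.339886
  f(2.130000) = -0.217322
  x_2 = 2.130000 - (-0.217322)×(2.130000 - 0.970000)/(-0.217322 - 0.339886)
       = 1.677577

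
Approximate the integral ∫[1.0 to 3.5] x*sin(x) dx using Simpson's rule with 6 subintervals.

f(x) = x*sin(x)
a = 1.0, b = 3.5, n = 6
h = (b - a)/n = 0.416667

Simpson's rule: (h/3)[f(x₀) + 4f(x₁) + 2f(x₂) + ... + f(xₙ)]

x_0 = 1.0000, f(x_0) = 0.841471, coefficient = 1
x_1 = 1.4167, f(x_1) = 1.399873, coefficient = 4
x_2 = 1.8333, f(x_2) = 1.770514, coefficient = 2
x_3 = 2.2500, f(x_3) = 1.750665, coefficient = 4
x_4 = 2.6667, f(x_4) = 1.219394, coefficient = 2
x_5 = 3.0833, f(x_5) = 0.179531, coefficient = 4
x_6 = 3.5000, f(x_6) = -1.227741, coefficient = 1

I ≈ (0.416667/3) × 18.913819 = 2.626919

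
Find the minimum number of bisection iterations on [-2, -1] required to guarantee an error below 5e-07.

We need (b-a)/2^n ≤ 5e-07
(-1 - (-2))/2^n ≤ 5e-07
1/2^n ≤ 5e-07
2^n ≥ 2000000
n ≥ log₂(2000000) = 20.93
n ≥ 21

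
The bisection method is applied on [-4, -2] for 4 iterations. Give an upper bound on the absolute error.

Bisection error bound: |error| ≤ (b-a)/2^n
|error| ≤ (-2 - (-4))/2^4 = 2/2^4
|error| ≤ 0.1250000000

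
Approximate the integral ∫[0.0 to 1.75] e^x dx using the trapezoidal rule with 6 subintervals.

f(x) = e^x
a = 0.0, b = 1.75, n = 6
h = (b - a)/n = 0.291667

Trapezoidal rule: (h/2)[f(x₀) + 2f(x₁) + 2f(x₂) + ... + f(xₙ)]

x_0 = 0.0000, f(x_0) = 1.000000, coefficient = 1
x_1 = 0.2917, f(x_1) = 1.338657, coefficient = 2
x_2 = 0.5833, f(x_2) = 1.792002, coefficient = 2
x_3 = 0.8750, f(x_3) = 2.398875, coefficient = 2
x_4 = 1.1667, f(x_4) = 3.211271, coefficient = 2
x_5 = 1.4583, f(x_5) = 4.298789, coefficient = 2
x_6 = 1.7500, f(x_6) = 5.754603, coefficient = 1

I ≈ (0.291667/2) × 32.833789 = 4.788261
Exact value: 4.754603
Error: 0.033658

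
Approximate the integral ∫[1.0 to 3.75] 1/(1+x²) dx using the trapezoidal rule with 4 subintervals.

f(x) = 1/(1+x²)
a = 1.0, b = 3.75, n = 4
h = (b - a)/n = 0.687500

Trapezoidal rule: (h/2)[f(x₀) + 2f(x₁) + 2f(x₂) + ... + f(xₙ)]

x_0 = 1.0000, f(x_0) = 0.500000, coefficient = 1
x_1 = 1.6875, f(x_1) = 0.259898, coefficient = 2
x_2 = 2.3750, f(x_2) = 0.150588, coefficient = 2
x_3 = 3.0625, f(x_3) = 0.096349, coefficient = 2
x_4 = 3.7500, f(x_4) = 0.066390, coefficient = 1

I ≈ (0.687500/2) × 1.580062 = 0.543146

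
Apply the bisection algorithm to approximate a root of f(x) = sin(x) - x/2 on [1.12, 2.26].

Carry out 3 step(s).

f(x) = sin(x) - x/2
Initial interval: [1.12, 2.26]

Iteration 1:
  c_1 = (1.120000 + 2.260000)/2 = 1.690000
  f(c_1) = f(1.690000) = 0.147904
  f(a) × f(c) ≥ 0, new interval: [1.690000, 2.260000]
Iteration 2:
  c_2 = (1.690000 + 2.260000)/2 = 1.975000
  f(c_2) = f(1.975000) = -0.068084
  f(a) × f(c) < 0, new interval: [1.690000, 1.975000]
Iteration 3:
  c_3 = (1.690000 + 1.975000)/2 = 1.832500
  f(c_3) = f(1.832500) = 0.049701
  f(a) × f(c) ≥ 0, new interval: [1.832500, 1.975000]

After 3 iteration(s), the approximation is c_3 = 1.832500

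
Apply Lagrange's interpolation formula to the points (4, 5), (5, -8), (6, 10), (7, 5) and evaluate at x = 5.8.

Lagrange interpolation formula:
P(x) = Σ yᵢ × Lᵢ(x)
where Lᵢ(x) = Π_{j≠i} (x - xⱼ)/(xᵢ - xⱼ)

L_0(5.8) = (5.8 - 5)/(4 - 5) × (5.8 - 6)/(4 - 6) × (5.8 - 7)/(4 - 7) = -0.032000
L_1(5.8) = (5.8 - 4)/(5 - 4) × (5.8 - 6)/(5 - 6) × (5.8 - 7)/(5 - 7) = 0.216000
L_2(5.8) = (5.8 - 4)/(6 - 4) × (5.8 - 5)/(6 - 5) × (5.8 - 7)/(6 - 7) = 0.864000
L_3(5.8) = (5.8 - 4)/(7 - 4) × (5.8 - 5)/(7 - 5) × (5.8 - 6)/(7 - 6) = -0.048000

P(5.8) = 5×L_0(5.8) + (-8)×L_1(5.8) + 10×L_2(5.8) + 5×L_3(5.8)
P(5.8) = 6.512000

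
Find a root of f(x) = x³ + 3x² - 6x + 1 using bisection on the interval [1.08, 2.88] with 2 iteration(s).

f(x) = x³ + 3x² - 6x + 1
Initial interval: [1.08, 2.88]

Iteration 1:
  c_1 = (1.080000 + 2.880000)/2 = 1.980000
  f(c_1) = f(1.980000) = 8.643592
  f(a) × f(c) < 0, new interval: [1.080000, 1.980000]
Iteration 2:
  c_2 = (1.080000 + 1.980000)/2 = 1.530000
  f(c_2) = f(1.530000) = 2.424277
  f(a) × f(c) < 0, new interval: [1.080000, 1.530000]

After 2 iteration(s), the approximation is c_2 = 1.530000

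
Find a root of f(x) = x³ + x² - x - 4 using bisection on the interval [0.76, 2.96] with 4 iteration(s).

f(x) = x³ + x² - x - 4
Initial interval: [0.76, 2.96]

Iteration 1:
  c_1 = (0.760000 + 2.960000)/2 = 1.860000
  f(c_1) = f(1.860000) = 4.034456
  f(a) × f(c) < 0, new interval: [0.760000, 1.860000]
Iteration 2:
  c_2 = (0.760000 + 1.860000)/2 = 1.310000
  f(c_2) = f(1.310000) = -1.345809
  f(a) × f(c) ≥ 0, new interval: [1.310000, 1.860000]
Iteration 3:
  c_3 = (1.310000 + 1.860000)/2 = 1.585000
  f(c_3) = f(1.585000) = 0.909102
  f(a) × f(c) < 0, new interval: [1.310000, 1.585000]
Iteration 4:
  c_4 = (1.310000 + 1.585000)/2 = 1.447500
  f(c_4) = f(1.447500) = -0.319360
  f(a) × f(c) ≥ 0, new interval: [1.447500, 1.585000]

After 4 iteration(s), the approximation is c_4 = 1.447500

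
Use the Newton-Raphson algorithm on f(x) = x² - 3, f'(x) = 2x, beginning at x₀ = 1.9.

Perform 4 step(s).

f(x) = x² - 3
f'(x) = 2x
x₀ = 1.9

Newton-Raphson formula: x_{n+1} = x_n - f(x_n)/f'(x_n)

Iteration 1:
  f(1.900000) = 0.610000
  f'(1.900000) = 3.800000
  x_1 = 1.900000 - 0.610000/3.800000 = 1.739474
Iteration 2:
  f(1.739474) = 0.025769
  f'(1.739474) = 3.478947
  x_2 = 1.739474 - 0.025769/3.478947 = 1.732067
Iteration 3:
  f(1.732067) = 0.000055
  f'(1.732067) = 3.464133
  x_3 = 1.732067 - 0.000055/3.464133 = 1.732051
Iteration 4:
  f(1.732051) = 0.000000
  f'(1.732051) = 3.464102
  x_4 = 1.732051 - 0.000000/3.464102 = 1.732051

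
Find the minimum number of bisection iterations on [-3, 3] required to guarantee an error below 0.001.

We need (b-a)/2^n ≤ 0.001
(3 - (-3))/2^n ≤ 0.001
6/2^n ≤ 0.001
2^n ≥ 6000
n ≥ log₂(6000) = 12.55
n ≥ 13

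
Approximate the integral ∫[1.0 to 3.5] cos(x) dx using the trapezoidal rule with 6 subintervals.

f(x) = cos(x)
a = 1.0, b = 3.5, n = 6
h = (b - a)/n = 0.416667

Trapezoidal rule: (h/2)[f(x₀) + 2f(x₁) + 2f(x₂) + ... + f(xₙ)]

x_0 = 1.0000, f(x_0) = 0.540302, coefficient = 1
x_1 = 1.4167, f(x_1) = 0.153520, coefficient = 2
x_2 = 1.8333, f(x_2) = -0.259531, coefficient = 2
x_3 = 2.2500, f(x_3) = -0.628174, coefficient = 2
x_4 = 2.6667, f(x_4) = -0.889327, coefficient = 2
x_5 = 3.0833, f(x_5) = -0.998303, coefficient = 2
x_6 = 3.5000, f(x_6) = -0.936457, coefficient = 1

I ≈ (0.416667/2) × -5.639784 = -1.174955
Exact value: -1.192254
Error: 0.017299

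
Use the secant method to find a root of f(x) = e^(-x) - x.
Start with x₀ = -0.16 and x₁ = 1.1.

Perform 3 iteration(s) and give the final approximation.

f(x) = e^(-x) - x
x₀ = -0.16, x₁ = 1.1

Secant formula: x_{n+1} = x_n - f(x_n)(x_n - x_{n-1})/(f(x_n) - f(x_{n-1}))

Iteration 1:
  f(-0.160000) = 1.333511
  f(1.100000) = -0.767129
  x_2 = 1.100000 - (-0.767129)×(1.100000 - (-0.160000))/(-0.767129 - 1.333511)
       = 0.639863
Iteration 2:
  f(1.100000) = -0.767129
  f(0.639863) = -0.112498
  x_3 = 0.639863 - (-0.112498)×(0.639863 - 1.100000)/(-0.112498 - (-0.767129))
       = 0.560788
Iteration 3:
  f(0.639863) = -0.112498
  f(0.560788) = 0.009970
  x_4 = 0.560788 - 0.009970×(0.560788 - 0.639863)/(0.009970 - (-0.112498))
       = 0.567226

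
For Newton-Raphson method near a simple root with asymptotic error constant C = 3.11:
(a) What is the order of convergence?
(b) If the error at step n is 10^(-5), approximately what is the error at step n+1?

(a) Newton-Raphson has quadratic (order 2) convergence near simple roots.
    This means |e_{n+1}| ≈ C|e_n|².

(b) With |e_n| = 10^(-5) and C = 3.11:
    |e_{n+1}| ≈ 3.11 × (10^(-5))² = 3.11 × 10^(-10)

(a) 2 (quadratic); (b) |e_{n+1}| ≈ 3.110e-10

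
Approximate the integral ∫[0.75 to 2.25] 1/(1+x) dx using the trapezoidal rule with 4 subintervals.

f(x) = 1/(1+x)
a = 0.75, b = 2.25, n = 4
h = (b - a)/n = 0.375000

Trapezoidal rule: (h/2)[f(x₀) + 2f(x₁) + 2f(x₂) + ... + f(xₙ)]

x_0 = 0.7500, f(x_0) = 0.571429, coefficient = 1
x_1 = 1.1250, f(x_1) = 0.470588, coefficient = 2
x_2 = 1.5000, f(x_2) = 0.400000, coefficient = 2
x_3 = 1.8750, f(x_3) = 0.347826, coefficient = 2
x_4 = 2.2500, f(x_4) = 0.307692, coefficient = 1

I ≈ (0.375000/2) × 3.315950 = 0.621741
Exact value: 0.619039
Error: 0.002701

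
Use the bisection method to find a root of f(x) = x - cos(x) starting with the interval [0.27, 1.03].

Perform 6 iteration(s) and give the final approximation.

f(x) = x - cos(x)
Initial interval: [0.27, 1.03]

Iteration 1:
  c_1 = (0.270000 + 1.030000)/2 = 0.650000
  f(c_1) = f(0.650000) = -0.146084
  f(a) × f(c) ≥ 0, new interval: [0.650000, 1.030000]
Iteration 2:
  c_2 = (0.650000 + 1.030000)/2 = 0.840000
  f(c_2) = f(0.840000) = 0.172537
  f(a) × f(c) < 0, new interval: [0.650000, 0.840000]
Iteration 3:
  c_3 = (0.650000 + 0.840000)/2 = 0.745000
  f(c_3) = f(0.745000) = 0.009912
  f(a) × f(c) < 0, new interval: [0.650000, 0.745000]
Iteration 4:
  c_4 = (0.650000 + 0.745000)/2 = 0.697500
  f(c_4) = f(0.697500) = -0.068950
  f(a) × f(c) ≥ 0, new interval: [0.697500, 0.745000]
Iteration 5:
  c_5 = (0.697500 + 0.745000)/2 = 0.721250
  f(c_5) = f(0.721250) = -0.029731
  f(a) × f(c) ≥ 0, new interval: [0.721250, 0.745000]
Iteration 6:
  c_6 = (0.721250 + 0.745000)/2 = 0.733125
  f(c_6) = f(0.733125) = -0.009962
  f(a) × f(c) ≥ 0, new interval: [0.733125, 0.745000]

After 6 iteration(s), the approximation is c_6 = 0.733125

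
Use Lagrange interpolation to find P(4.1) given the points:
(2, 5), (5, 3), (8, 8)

Lagrange interpolation formula:
P(x) = Σ yᵢ × Lᵢ(x)
where Lᵢ(x) = Π_{j≠i} (x - xⱼ)/(xᵢ - xⱼ)

L_0(4.1) = (4.1 - 5)/(2 - 5) × (4.1 - 8)/(2 - 8) = 0.195000
L_1(4.1) = (4.1 - 2)/(5 - 2) × (4.1 - 8)/(5 - 8) = 0.910000
L_2(4.1) = (4.1 - 2)/(8 - 2) × (4.1 - 5)/(8 - 5) = -0.105000

P(4.1) = 5×L_0(4.1) + 3×L_1(4.1) + 8×L_2(4.1)
P(4.1) = 2.865000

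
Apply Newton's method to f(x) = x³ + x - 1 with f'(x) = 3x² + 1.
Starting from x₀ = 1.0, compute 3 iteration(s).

f(x) = x³ + x - 1
f'(x) = 3x² + 1
x₀ = 1.0

Newton-Raphson formula: x_{n+1} = x_n - f(x_n)/f'(x_n)

Iteration 1:
  f(1.000000) = 1.000000
  f'(1.000000) = 4.000000
  x_1 = 1.000000 - 1.000000/4.000000 = 0.750000
Iteration 2:
  f(0.750000) = 0.171875
  f'(0.750000) = 2.687500
  x_2 = 0.750000 - 0.171875/2.687500 = 0.686047
Iteration 3:
  f(0.686047) = 0.008941
  f'(0.686047) = 2.411979
  x_3 = 0.686047 - 0.008941/2.411979 = 0.682340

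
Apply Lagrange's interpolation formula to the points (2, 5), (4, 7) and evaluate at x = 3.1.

Lagrange interpolation formula:
P(x) = Σ yᵢ × Lᵢ(x)
where Lᵢ(x) = Π_{j≠i} (x - xⱼ)/(xᵢ - xⱼ)

L_0(3.1) = (3.1 - 4)/(2 - 4) = 0.450000
L_1(3.1) = (3.1 - 2)/(4 - 2) = 0.550000

P(3.1) = 5×L_0(3.1) + 7×L_1(3.1)
P(3.1) = 6.100000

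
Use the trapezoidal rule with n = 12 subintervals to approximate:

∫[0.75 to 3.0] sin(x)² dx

f(x) = sin(x)²
a = 0.75, b = 3.0, n = 12
h = (b - a)/n = 0.187500

Trapezoidal rule: (h/2)[f(x₀) + 2f(x₁) + 2f(x₂) + ... + f(xₙ)]

x_0 = 0.7500, f(x_0) = 0.464631, coefficient = 1
x_1 = 0.9375, f(x_1) = 0.649767, coefficient = 2
x_2 = 1.1250, f(x_2) = 0.814087, coefficient = 2
x_3 = 1.3125, f(x_3) = 0.934754, coefficient = 2
x_4 = 1.5000, f(x_4) = 0.994996, coefficient = 2
x_5 = 1.6875, f(x_5) = 0.986442, coefficient = 2
x_6 = 1.8750, f(x_6) = 0.910280, coefficient = 2
x_7 = 2.0625, f(x_7) = 0.777095, coefficient = 2
x_8 = 2.2500, f(x_8) = 0.605398, coefficient = 2
x_9 = 2.4375, f(x_9) = 0.419052, coefficient = 2
x_10 = 2.6250, f(x_10) = 0.243957, coefficient = 2
x_11 = 2.8125, f(x_11) = 0.104448, coefficient = 2
x_12 = 3.0000, f(x_12) = 0.019915, coefficient = 1

I ≈ (0.187500/2) × 15.365097 = 1.440478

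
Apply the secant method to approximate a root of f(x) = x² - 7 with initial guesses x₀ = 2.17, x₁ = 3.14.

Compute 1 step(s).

f(x) = x² - 7
x₀ = 2.17, x₁ = 3.14

Secant formula: x_{n+1} = x_n - f(x_n)(x_n - x_{n-1})/(f(x_n) - f(x_{n-1}))

Iteration 1:
  f(2.170000) = -2.291100
  f(3.140000) = 2.859600
  x_2 = 3.140000 - 2.859600×(3.140000 - 2.170000)/(2.859600 - (-2.291100))
       = 2.601469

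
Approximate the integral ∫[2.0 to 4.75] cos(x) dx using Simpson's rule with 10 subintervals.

f(x) = cos(x)
a = 2.0, b = 4.75, n = 10
h = (b - a)/n = 0.275000

Simpson's rule: (h/3)[f(x₀) + 4f(x₁) + 2f(x₂) + ... + f(xₙ)]

x_0 = 2.0000, f(x_0) = -0.416147, coefficient = 1
x_1 = 2.2750, f(x_1) = -0.647427, coefficient = 4
x_2 = 2.5500, f(x_2) = -0.830054, coefficient = 2
x_3 = 2.8250, f(x_3) = -0.950302, coefficient = 4
x_4 = 3.1000, f(x_4) = -0.999135, coefficient = 2
x_5 = 3.3750, f(x_5) = -0.972884, coefficient = 4
x_6 = 3.6500, f(x_6) = -0.873521, coefficient = 2
x_7 = 3.9250, f(x_7) = -0.708513, coefficient = 4
x_8 = 4.2000, f(x_8) = -0.490261, coefficient = 2
x_9 = 4.4750, f(x_9) = -0.235166, coefficient = 4
x_10 = 4.7500, f(x_10) = 0.037602, coefficient = 1

I ≈ (0.275000/3) × -20.821652 = -1.908651
Exact value: -1.908590
Error: 0.000061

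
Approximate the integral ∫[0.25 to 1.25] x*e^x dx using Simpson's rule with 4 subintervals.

f(x) = x*e^x
a = 0.25, b = 1.25, n = 4
h = (b - a)/n = 0.250000

Simpson's rule: (h/3)[f(x₀) + 4f(x₁) + 2f(x₂) + ... + f(xₙ)]

x_0 = 0.2500, f(x_0) = 0.321006, coefficient = 1
x_1 = 0.5000, f(x_1) = 0.824361, coefficient = 4
x_2 = 0.7500, f(x_2) = 1.587750, coefficient = 2
x_3 = 1.0000, f(x_3) = 2.718282, coefficient = 4
x_4 = 1.2500, f(x_4) = 4.362929, coefficient = 1

I ≈ (0.250000/3) × 22.030005 = 1.835834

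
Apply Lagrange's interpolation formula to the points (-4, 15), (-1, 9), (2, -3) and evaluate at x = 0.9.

Lagrange interpolation formula:
P(x) = Σ yᵢ × Lᵢ(x)
where Lᵢ(x) = Π_{j≠i} (x - xⱼ)/(xᵢ - xⱼ)

L_0(0.9) = (0.9 - (-1))/(-4 - (-1)) × (0.9 - 2)/(-4 - 2) = -0.116111
L_1(0.9) = (0.9 - (-4))/(-1 - (-4)) × (0.9 - 2)/(-1 - 2) = 0.598889
L_2(0.9) = (0.9 - (-4))/(2 - (-4)) × (0.9 - (-1))/(2 - (-1)) = 0.517222

P(0.9) = 15×L_0(0.9) + 9×L_1(0.9) + (-3)×L_2(0.9)
P(0.9) = 2.096667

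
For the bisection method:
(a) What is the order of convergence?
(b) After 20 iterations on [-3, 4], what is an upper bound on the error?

(a) Bisection has linear (order 1) convergence; the error is halved each step.

(b) Error bound = (b-a)/2^n = (4 - (-3))/2^{20}
    = 7/2^{20}

(a) 1 (linear); (b) error ≤ 6.68e-06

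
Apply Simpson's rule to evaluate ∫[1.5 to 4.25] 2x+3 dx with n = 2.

f(x) = 2x+3
a = 1.5, b = 4.25, n = 2
h = (b - a)/n = 1.375000

Simpson's rule: (h/3)[f(x₀) + 4f(x₁) + 2f(x₂) + ... + f(xₙ)]

x_0 = 1.5000, f(x_0) = 6.000000, coefficient = 1
x_1 = 2.8750, f(x_1) = 8.750000, coefficient = 4
x_2 = 4.2500, f(x_2) = 11.500000, coefficient = 1

I ≈ (1.375000/3) × 52.500000 = 24.062500
Exact value: 24.062500
Error: 0.000000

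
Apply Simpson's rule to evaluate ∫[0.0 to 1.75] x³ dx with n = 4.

f(x) = x³
a = 0.0, b = 1.75, n = 4
h = (b - a)/n = 0.437500

Simpson's rule: (h/3)[f(x₀) + 4f(x₁) + 2f(x₂) + ... + f(xₙ)]

x_0 = 0.0000, f(x_0) = 0.000000, coefficient = 1
x_1 = 0.4375, f(x_1) = 0.083740, coefficient = 4
x_2 = 0.8750, f(x_2) = 0.669922, coefficient = 2
x_3 = 1.3125, f(x_3) = 2.260986, coefficient = 4
x_4 = 1.7500, f(x_4) = 5.359375, coefficient = 1

I ≈ (0.437500/3) × 16.078125 = 2.344727
Exact value: 2.344727
Error: 0.000000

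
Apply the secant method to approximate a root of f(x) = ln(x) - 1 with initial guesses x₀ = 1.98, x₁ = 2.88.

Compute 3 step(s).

f(x) = ln(x) - 1
x₀ = 1.98, x₁ = 2.88

Secant formula: x_{n+1} = x_n - f(x_n)(x_n - x_{n-1})/(f(x_n) - f(x_{n-1}))

Iteration 1:
  f(1.980000) = -0.316903
  f(2.880000) = 0.057790
  x_2 = 2.880000 - 0.057790×(2.880000 - 1.980000)/(0.057790 - (-0.316903))
       = 2.741190
Iteration 2:
  f(2.880000) = 0.057790
  f(2.741190) = 0.008392
  x_3 = 2.741190 - 0.008392×(2.741190 - 2.880000)/(0.008392 - 0.057790)
       = 2.717608
Iteration 3:
  f(2.741190) = 0.008392
  f(2.717608) = -0.000248
  x_4 = 2.717608 - (-0.000248)×(2.717608 - 2.741190)/(-0.000248 - 0.008392)
       = 2.718285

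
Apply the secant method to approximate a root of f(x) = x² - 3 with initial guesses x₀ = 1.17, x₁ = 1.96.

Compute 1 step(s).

f(x) = x² - 3
x₀ = 1.17, x₁ = 1.96

Secant formula: x_{n+1} = x_n - f(x_n)(x_n - x_{n-1})/(f(x_n) - f(x_{n-1}))

Iteration 1:
  f(1.170000) = -1.631100
  f(1.960000) = 0.841600
  x_2 = 1.960000 - 0.841600×(1.960000 - 1.170000)/(0.841600 - (-1.631100))
       = 1.691118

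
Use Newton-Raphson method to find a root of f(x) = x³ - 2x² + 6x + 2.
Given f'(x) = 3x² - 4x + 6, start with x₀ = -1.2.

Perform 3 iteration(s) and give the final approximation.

f(x) = x³ - 2x² + 6x + 2
f'(x) = 3x² - 4x + 6
x₀ = -1.2

Newton-Raphson formula: x_{n+1} = x_n - f(x_n)/f'(x_n)

Iteration 1:
  f(-1.200000) = -9.808000
  f'(-1.200000) = 15.120000
  x_1 = -1.200000 - (-9.808000)/15.120000 = -0.551323
Iteration 2:
  f(-0.551323) = -2.083428
  f'(-0.551323) = 9.117161
  x_2 = -0.551323 - (-2.083428)/9.117161 = -0.322806
Iteration 3:
  f(-0.322806) = -0.178877
  f'(-0.322806) = 7.603832
  x_3 = -0.322806 - (-0.178877)/7.603832 = -0.299281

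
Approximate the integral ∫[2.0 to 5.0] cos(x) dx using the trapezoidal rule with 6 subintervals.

f(x) = cos(x)
a = 2.0, b = 5.0, n = 6
h = (b - a)/n = 0.500000

Trapezoidal rule: (h/2)[f(x₀) + 2f(x₁) + 2f(x₂) + ... + f(xₙ)]

x_0 = 2.0000, f(x_0) = -0.416147, coefficient = 1
x_1 = 2.5000, f(x_1) = -0.801144, coefficient = 2
x_2 = 3.0000, f(x_2) = -0.989992, coefficient = 2
x_3 = 3.5000, f(x_3) = -0.936457, coefficient = 2
x_4 = 4.0000, f(x_4) = -0.653644, coefficient = 2
x_5 = 4.5000, f(x_5) = -0.210796, coefficient = 2
x_6 = 5.0000, f(x_6) = 0.283662, coefficient = 1

I ≈ (0.500000/2) × -7.316549 = -1.829137
Exact value: -1.868222
Error: 0.039084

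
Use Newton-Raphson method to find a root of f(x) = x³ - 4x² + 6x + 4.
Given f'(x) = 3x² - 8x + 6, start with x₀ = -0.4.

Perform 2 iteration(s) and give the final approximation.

f(x) = x³ - 4x² + 6x + 4
f'(x) = 3x² - 8x + 6
x₀ = -0.4

Newton-Raphson formula: x_{n+1} = x_n - f(x_n)/f'(x_n)

Iteration 1:
  f(-0.400000) = 0.896000
  f'(-0.400000) = 9.680000
  x_1 = -0.400000 - 0.896000/9.680000 = -0.492562
Iteration 2:
  f(-0.492562) = -0.045345
  f'(-0.492562) = 10.668348
  x_2 = -0.492562 - (-0.045345)/10.668348 = -0.488312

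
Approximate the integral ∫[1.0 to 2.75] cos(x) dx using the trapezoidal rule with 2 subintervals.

f(x) = cos(x)
a = 1.0, b = 2.75, n = 2
h = (b - a)/n = 0.875000

Trapezoidal rule: (h/2)[f(x₀) + 2f(x₁) + 2f(x₂) + ... + f(xₙ)]

x_0 = 1.0000, f(x_0) = 0.540302, coefficient = 1
x_1 = 1.8750, f(x_1) = -0.299534, coefficient = 2
x_2 = 2.7500, f(x_2) = -0.924302, coefficient = 1

I ≈ (0.875000/2) × -0.983067 = -0.430092
Exact value: -0.459810
Error: 0.029718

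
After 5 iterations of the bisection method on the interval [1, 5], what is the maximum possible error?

Bisection error bound: |error| ≤ (b-a)/2^n
|error| ≤ (5 - 1)/2^5 = 4/2^5
|error| ≤ 0.1250000000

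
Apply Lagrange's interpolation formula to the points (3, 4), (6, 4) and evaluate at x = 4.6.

Lagrange interpolation formula:
P(x) = Σ yᵢ × Lᵢ(x)
where Lᵢ(x) = Π_{j≠i} (x - xⱼ)/(xᵢ - xⱼ)

L_0(4.6) = (4.6 - 6)/(3 - 6) = 0.466667
L_1(4.6) = (4.6 - 3)/(6 - 3) = 0.533333

P(4.6) = 4×L_0(4.6) + 4×L_1(4.6)
P(4.6) = 4.000000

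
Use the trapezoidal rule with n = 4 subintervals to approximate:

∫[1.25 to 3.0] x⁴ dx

f(x) = x⁴
a = 1.25, b = 3.0, n = 4
h = (b - a)/n = 0.437500

Trapezoidal rule: (h/2)[f(x₀) + 2f(x₁) + 2f(x₂) + ... + f(xₙ)]

x_0 = 1.2500, f(x_0) = 2.441406, coefficient = 1
x_1 = 1.6875, f(x_1) = 8.109146, coefficient = 2
x_2 = 2.1250, f(x_2) = 20.390869, coefficient = 2
x_3 = 2.5625, f(x_3) = 43.117691, coefficient = 2
x_4 = 3.0000, f(x_4) = 81.000000, coefficient = 1

I ≈ (0.437500/2) × 226.676819 = 49.585554
Exact value: 47.989648
Error: 1.595906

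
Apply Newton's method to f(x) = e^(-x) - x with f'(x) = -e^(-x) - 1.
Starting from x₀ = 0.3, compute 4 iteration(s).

f(x) = e^(-x) - x
f'(x) = -e^(-x) - 1
x₀ = 0.3

Newton-Raphson formula: x_{n+1} = x_n - f(x_n)/f'(x_n)

Iteration 1:
  f(0.300000) = 0.440818
  f'(0.300000) = -1.740818
  x_1 = 0.300000 - 0.440818/(-1.740818) = 0.553225
Iteration 2:
  f(0.553225) = 0.021868
  f'(0.553225) = -1.575092
  x_2 = 0.553225 - 0.021868/(-1.575092) = 0.567108
Iteration 3:
  f(0.567108) = 0.000055
  f'(0.567108) = -1.567163
  x_3 = 0.567108 - 0.000055/(-1.567163) = 0.567143
Iteration 4:
  f(0.567143) = 0.000000
  f'(0.567143) = -1.567143
  x_4 = 0.567143 - 0.000000/(-1.567143) = 0.567143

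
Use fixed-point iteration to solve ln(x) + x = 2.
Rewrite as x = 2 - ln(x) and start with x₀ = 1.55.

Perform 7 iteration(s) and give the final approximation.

Equation: ln(x) + x = 2
Fixed-point form: x = 2 - ln(x)
x₀ = 1.55

x_1 = g(1.550000) = 1.561745
x_2 = g(1.561745) = 1.554196
x_3 = g(1.554196) = 1.559042
x_4 = g(1.559042) = 1.555929
x_5 = g(1.555929) = 1.557927
x_6 = g(1.557927) = 1.556644
x_7 = g(1.556644) = 1.557468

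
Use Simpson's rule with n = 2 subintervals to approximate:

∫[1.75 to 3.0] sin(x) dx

f(x) = sin(x)
a = 1.75, b = 3.0, n = 2
h = (b - a)/n = 0.625000

Simpson's rule: (h/3)[f(x₀) + 4f(x₁) + 2f(x₂) + ... + f(xₙ)]

x_0 = 1.7500, f(x_0) = 0.983986, coefficient = 1
x_1 = 2.3750, f(x_1) = 0.693685, coefficient = 4
x_2 = 3.0000, f(x_2) = 0.141120, coefficient = 1

I ≈ (0.625000/3) × 3.899846 = 0.812468
Exact value: 0.811746
Error: 0.000721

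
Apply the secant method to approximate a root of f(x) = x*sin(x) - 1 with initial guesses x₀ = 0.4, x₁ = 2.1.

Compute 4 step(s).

f(x) = x*sin(x) - 1
x₀ = 0.4, x₁ = 2.1

Secant formula: x_{n+1} = x_n - f(x_n)(x_n - x_{n-1})/(f(x_n) - f(x_{n-1}))

Iteration 1:
  f(0.400000) = -0.844233
  f(2.100000) = 0.812740
  x_2 = 2.100000 - 0.812740×(2.100000 - 0.400000)/(0.812740 - (-0.844233))
       = 1.266155
Iteration 2:
  f(2.100000) = 0.812740
  f(1.266155) = 0.207855
  x_3 = 1.266155 - 0.207855×(1.266155 - 2.100000)/(0.207855 - 0.812740)
       = 0.979624
Iteration 3:
  f(1.266155) = 0.207855
  f(0.979624) = -0.186631
  x_4 = 0.979624 - (-0.186631)×(0.979624 - 1.266155)/(-0.186631 - 0.207855)
       = 1.115181
Iteration 4:
  f(0.979624) = -0.186631
  f(1.115181) = 0.001422
  x_5 = 1.115181 - 0.001422×(1.115181 - 0.979624)/(0.001422 - (-0.186631))
       = 1.114156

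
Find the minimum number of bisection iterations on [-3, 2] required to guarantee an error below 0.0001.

We need (b-a)/2^n ≤ 0.0001
(2 - (-3))/2^n ≤ 0.0001
5/2^n ≤ 0.0001
2^n ≥ 50000
n ≥ log₂(50000) = 15.61
n ≥ 16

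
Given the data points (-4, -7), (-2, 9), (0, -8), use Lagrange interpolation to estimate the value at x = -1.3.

Lagrange interpolation formula:
P(x) = Σ yᵢ × Lᵢ(x)
where Lᵢ(x) = Π_{j≠i} (x - xⱼ)/(xᵢ - xⱼ)

L_0(-1.3) = (-1.3 - (-2))/(-4 - (-2)) × (-1.3 - 0)/(-4 - 0) = -0.113750
L_1(-1.3) = (-1.3 - (-4))/(-2 - (-4)) × (-1.3 - 0)/(-2 - 0) = 0.877500
L_2(-1.3) = (-1.3 - (-4))/(0 - (-4)) × (-1.3 - (-2))/(0 - (-2)) = 0.236250

P(-1.3) = (-7)×L_0(-1.3) + 9×L_1(-1.3) + (-8)×L_2(-1.3)
P(-1.3) = 6.803750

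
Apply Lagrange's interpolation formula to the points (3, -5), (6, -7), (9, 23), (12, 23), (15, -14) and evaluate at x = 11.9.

Lagrange interpolation formula:
P(x) = Σ yᵢ × Lᵢ(x)
where Lᵢ(x) = Π_{j≠i} (x - xⱼ)/(xᵢ - xⱼ)

L_0(11.9) = (11.9 - 6)/(3 - 6) × (11.9 - 9)/(3 - 9) × (11.9 - 12)/(3 - 12) × (11.9 - 15)/(3 - 15) = 0.002728
L_1(11.9) = (11.9 - 3)/(6 - 3) × (11.9 - 9)/(6 - 9) × (11.9 - 12)/(6 - 12) × (11.9 - 15)/(6 - 15) = -0.016463
L_2(11.9) = (11.9 - 3)/(9 - 3) × (11.9 - 6)/(9 - 6) × (11.9 - 12)/(9 - 12) × (11.9 - 15)/(9 - 15) = 0.050241
L_3(11.9) = (11.9 - 3)/(12 - 3) × (11.9 - 6)/(12 - 6) × (11.9 - 9)/(12 - 9) × (11.9 - 15)/(12 - 15) = 0.971327
L_4(11.9) = (11.9 - 3)/(15 - 3) × (11.9 - 6)/(15 - 6) × (11.9 - 9)/(15 - 9) × (11.9 - 12)/(15 - 12) = -0.007833

P(11.9) = (-5)×L_0(11.9) + (-7)×L_1(11.9) + 23×L_2(11.9) + 23×L_3(11.9) + (-14)×L_4(11.9)
P(11.9) = 23.707330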